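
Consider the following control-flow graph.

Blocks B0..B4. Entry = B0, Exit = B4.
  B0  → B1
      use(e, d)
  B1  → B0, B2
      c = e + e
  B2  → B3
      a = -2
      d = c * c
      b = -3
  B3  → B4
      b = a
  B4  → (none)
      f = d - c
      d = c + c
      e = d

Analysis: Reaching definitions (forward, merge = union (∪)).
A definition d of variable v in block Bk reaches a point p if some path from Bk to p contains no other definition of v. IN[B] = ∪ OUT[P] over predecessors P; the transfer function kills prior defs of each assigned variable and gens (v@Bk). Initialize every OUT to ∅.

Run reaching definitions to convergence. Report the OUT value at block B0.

Per-block solution:
  B0: | IN={c@B1} | OUT={c@B1}
  B1: | IN={c@B1} | OUT={c@B1}
  B2: | IN={c@B1} | OUT={a@B2, b@B2, c@B1, d@B2}
  B3: | IN={a@B2, b@B2, c@B1, d@B2} | OUT={a@B2, b@B3, c@B1, d@B2}
  B4: | IN={a@B2, b@B3, c@B1, d@B2} | OUT={a@B2, b@B3, c@B1, d@B4, e@B4, f@B4}

Merge at B0 (entry node, so the boundary value {} is joined with the incoming edge(s)): IN[B0] = {} ⊔ OUT[B1] = {c@B1}
Applying B0's transfer function to that IN value gives OUT[B0] (row B0 above).

Answer: {c@B1}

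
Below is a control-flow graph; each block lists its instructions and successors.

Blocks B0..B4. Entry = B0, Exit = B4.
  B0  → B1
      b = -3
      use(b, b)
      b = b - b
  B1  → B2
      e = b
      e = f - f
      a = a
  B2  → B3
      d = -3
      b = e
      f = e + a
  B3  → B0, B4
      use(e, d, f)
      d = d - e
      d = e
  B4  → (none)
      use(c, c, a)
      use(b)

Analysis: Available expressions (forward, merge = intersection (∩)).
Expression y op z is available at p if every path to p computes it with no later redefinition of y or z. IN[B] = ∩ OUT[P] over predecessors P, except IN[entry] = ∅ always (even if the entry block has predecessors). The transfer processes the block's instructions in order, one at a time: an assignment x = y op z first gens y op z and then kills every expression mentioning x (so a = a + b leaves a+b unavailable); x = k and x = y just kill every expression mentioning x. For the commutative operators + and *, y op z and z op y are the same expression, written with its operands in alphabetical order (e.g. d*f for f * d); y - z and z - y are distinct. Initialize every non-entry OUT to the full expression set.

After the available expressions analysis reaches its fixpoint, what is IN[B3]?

Converged values:
  B0:  IN={}  OUT={}
  B1:  IN={}  OUT={f-f}
  B2:  IN={f-f}  OUT={a+e}
  B3:  IN={a+e}  OUT={a+e}
  B4:  IN={a+e}  OUT={a+e}

Merge at B3: IN[B3] = OUT[B2] = {a+e}

Answer: {a+e}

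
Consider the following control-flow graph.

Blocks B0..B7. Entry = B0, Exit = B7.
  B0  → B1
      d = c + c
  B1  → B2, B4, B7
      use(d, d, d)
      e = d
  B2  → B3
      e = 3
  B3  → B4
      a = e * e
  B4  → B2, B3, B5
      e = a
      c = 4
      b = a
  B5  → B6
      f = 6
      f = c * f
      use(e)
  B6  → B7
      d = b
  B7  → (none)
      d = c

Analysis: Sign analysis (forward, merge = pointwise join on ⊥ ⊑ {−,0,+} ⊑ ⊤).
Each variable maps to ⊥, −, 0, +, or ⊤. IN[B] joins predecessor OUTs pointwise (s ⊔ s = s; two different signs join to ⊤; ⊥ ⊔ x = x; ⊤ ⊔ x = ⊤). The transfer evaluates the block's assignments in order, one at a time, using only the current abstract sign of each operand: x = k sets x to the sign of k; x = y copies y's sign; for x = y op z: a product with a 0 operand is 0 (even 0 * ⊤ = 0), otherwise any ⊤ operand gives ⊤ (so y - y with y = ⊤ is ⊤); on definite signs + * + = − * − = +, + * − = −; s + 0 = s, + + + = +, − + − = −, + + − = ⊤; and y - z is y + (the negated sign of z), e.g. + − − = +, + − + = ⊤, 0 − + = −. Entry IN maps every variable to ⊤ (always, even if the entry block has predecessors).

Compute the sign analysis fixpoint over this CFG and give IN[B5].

Answer: {a: ⊤, b: ⊤, c: +, d: ⊤, e: ⊤, f: ⊤}

Working:
Fixpoint table:
  B0:   IN=(all ⊤)   OUT=(all ⊤)
  B1:   IN=(all ⊤)   OUT=(all ⊤)
  B2:   IN=(all ⊤)   OUT={e:+; rest ⊤}
  B3:   IN=(all ⊤)   OUT=(all ⊤)
  B4:   IN=(all ⊤)   OUT={c:+; rest ⊤}
  B5:   IN={c:+; rest ⊤}   OUT={c:+, f:+; rest ⊤}
  B6:   IN={c:+, f:+; rest ⊤}   OUT={c:+, f:+; rest ⊤}
  B7:   IN=(all ⊤)   OUT=(all ⊤)

Merge at B5: IN[B5] = OUT[B4] = {a: ⊤, b: ⊤, c: +, d: ⊤, e: ⊤, f: ⊤}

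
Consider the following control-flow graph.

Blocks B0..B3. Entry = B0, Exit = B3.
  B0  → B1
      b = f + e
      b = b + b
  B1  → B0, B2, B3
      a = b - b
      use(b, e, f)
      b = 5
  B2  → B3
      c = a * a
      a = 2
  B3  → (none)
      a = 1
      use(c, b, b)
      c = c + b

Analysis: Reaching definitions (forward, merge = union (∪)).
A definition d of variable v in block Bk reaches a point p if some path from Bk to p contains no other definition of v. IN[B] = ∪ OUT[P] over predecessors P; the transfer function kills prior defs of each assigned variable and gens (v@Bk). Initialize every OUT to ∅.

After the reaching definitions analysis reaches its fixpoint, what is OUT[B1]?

Per-block solution:
  B0: | IN={a@B1, b@B1} | OUT={a@B1, b@B0}
  B1: | IN={a@B1, b@B0} | OUT={a@B1, b@B1}
  B2: | IN={a@B1, b@B1} | OUT={a@B2, b@B1, c@B2}
  B3: | IN={a@B1, a@B2, b@B1, c@B2} | OUT={a@B3, b@B1, c@B3}

Merge at B1: IN[B1] = OUT[B0] = {a@B1, b@B0}
Applying B1's transfer function to that IN value gives OUT[B1] (row B1 above).

Answer: {a@B1, b@B1}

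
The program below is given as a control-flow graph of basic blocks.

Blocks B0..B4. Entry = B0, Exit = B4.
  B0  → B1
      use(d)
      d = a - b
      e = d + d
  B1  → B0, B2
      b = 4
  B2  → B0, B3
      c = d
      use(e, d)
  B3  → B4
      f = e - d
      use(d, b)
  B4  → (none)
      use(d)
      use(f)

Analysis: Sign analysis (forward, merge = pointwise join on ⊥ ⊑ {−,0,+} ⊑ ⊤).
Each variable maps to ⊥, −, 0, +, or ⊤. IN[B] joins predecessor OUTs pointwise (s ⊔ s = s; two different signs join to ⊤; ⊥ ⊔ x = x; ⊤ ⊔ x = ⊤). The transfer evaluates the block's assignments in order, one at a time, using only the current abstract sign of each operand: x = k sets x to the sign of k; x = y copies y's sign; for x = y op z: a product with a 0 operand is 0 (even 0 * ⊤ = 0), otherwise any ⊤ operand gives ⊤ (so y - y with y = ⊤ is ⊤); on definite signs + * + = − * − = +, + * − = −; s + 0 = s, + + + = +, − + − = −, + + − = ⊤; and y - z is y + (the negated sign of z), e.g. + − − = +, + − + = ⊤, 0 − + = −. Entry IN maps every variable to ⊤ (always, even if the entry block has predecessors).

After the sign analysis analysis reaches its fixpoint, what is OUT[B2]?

Answer: {a: ⊤, b: +, c: ⊤, d: ⊤, e: ⊤, f: ⊤}

Trace:
Per-block solution:
  B0: | IN=(all ⊤) | OUT=(all ⊤)
  B1: | IN=(all ⊤) | OUT={b:+; rest ⊤}
  B2: | IN={b:+; rest ⊤} | OUT={b:+; rest ⊤}
  B3: | IN={b:+; rest ⊤} | OUT={b:+; rest ⊤}
  B4: | IN={b:+; rest ⊤} | OUT={b:+; rest ⊤}

Merge at B2: IN[B2] = OUT[B1] = {a: ⊤, b: +, c: ⊤, d: ⊤, e: ⊤, f: ⊤}
Applying B2's transfer function to that IN value gives OUT[B2] (row B2 above).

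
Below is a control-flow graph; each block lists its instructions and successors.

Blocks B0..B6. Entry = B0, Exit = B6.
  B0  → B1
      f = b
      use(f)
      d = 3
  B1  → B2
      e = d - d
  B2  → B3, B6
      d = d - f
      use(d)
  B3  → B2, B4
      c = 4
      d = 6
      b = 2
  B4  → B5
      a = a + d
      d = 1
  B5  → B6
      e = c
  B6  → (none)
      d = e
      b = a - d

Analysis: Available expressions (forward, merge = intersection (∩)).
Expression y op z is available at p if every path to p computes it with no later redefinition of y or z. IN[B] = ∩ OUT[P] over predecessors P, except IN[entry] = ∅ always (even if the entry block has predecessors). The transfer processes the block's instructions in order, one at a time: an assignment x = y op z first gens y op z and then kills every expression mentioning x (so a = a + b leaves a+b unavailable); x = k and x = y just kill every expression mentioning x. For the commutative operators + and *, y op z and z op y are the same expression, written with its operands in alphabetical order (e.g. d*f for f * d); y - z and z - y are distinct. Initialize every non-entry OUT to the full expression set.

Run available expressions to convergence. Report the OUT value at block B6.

Answer: {a-d}

Working:
Converged values:
  B0:   IN={}   OUT={}
  B1:   IN={}   OUT={d-d}
  B2:   IN={}   OUT={}
  B3:   IN={}   OUT={}
  B4:   IN={}   OUT={}
  B5:   IN={}   OUT={}
  B6:   IN={}   OUT={a-d}

Merge at B6: IN[B6] = OUT[B2] ∩ OUT[B5] = {}
Applying B6's transfer function to that IN value gives OUT[B6] (row B6 above).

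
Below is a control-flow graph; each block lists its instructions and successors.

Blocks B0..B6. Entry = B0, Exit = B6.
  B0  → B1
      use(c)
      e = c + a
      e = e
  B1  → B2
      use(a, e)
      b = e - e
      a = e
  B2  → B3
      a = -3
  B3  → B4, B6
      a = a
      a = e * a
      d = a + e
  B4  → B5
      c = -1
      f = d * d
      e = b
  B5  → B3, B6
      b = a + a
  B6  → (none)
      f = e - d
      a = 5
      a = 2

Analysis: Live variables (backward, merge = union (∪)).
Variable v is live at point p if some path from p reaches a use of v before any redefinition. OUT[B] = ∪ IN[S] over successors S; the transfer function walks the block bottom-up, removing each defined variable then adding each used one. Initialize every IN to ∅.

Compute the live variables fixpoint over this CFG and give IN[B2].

Answer: {b, e}

Trace:
Fixpoint table:
  B0:  IN={a, c}  OUT={a, e}
  B1:  IN={a, e}  OUT={b, e}
  B2:  IN={b, e}  OUT={a, b, e}
  B3:  IN={a, b, e}  OUT={a, b, d, e}
  B4:  IN={a, b, d}  OUT={a, d, e}
  B5:  IN={a, d, e}  OUT={a, b, d, e}
  B6:  IN={d, e}  OUT={}

Merge at B2: OUT[B2] = IN[B3] = {a, b, e}
Applying B2's transfer function to that OUT value gives IN[B2] (row B2 above).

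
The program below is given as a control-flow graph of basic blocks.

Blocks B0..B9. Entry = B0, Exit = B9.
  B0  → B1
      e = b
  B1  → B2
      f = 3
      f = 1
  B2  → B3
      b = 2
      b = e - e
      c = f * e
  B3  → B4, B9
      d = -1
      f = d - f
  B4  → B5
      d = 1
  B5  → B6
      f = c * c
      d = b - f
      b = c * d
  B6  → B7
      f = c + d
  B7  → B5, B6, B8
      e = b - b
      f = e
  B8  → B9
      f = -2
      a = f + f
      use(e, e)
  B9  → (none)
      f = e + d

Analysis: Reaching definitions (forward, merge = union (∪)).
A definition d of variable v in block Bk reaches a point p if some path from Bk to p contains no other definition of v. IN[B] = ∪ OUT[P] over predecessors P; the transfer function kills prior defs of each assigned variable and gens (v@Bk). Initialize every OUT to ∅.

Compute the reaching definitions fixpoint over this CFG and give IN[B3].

Fixpoint table:
  B0: | IN={} | OUT={e@B0}
  B1: | IN={e@B0} | OUT={e@B0, f@B1}
  B2: | IN={e@B0, f@B1} | OUT={b@B2, c@B2, e@B0, f@B1}
  B3: | IN={b@B2, c@B2, e@B0, f@B1} | OUT={b@B2, c@B2, d@B3, e@B0, f@B3}
  B4: | IN={b@B2, c@B2, d@B3, e@B0, f@B3} | OUT={b@B2, c@B2, d@B4, e@B0, f@B3}
  B5: | IN={b@B2, b@B5, c@B2, d@B4, d@B5, e@B0, e@B7, f@B3, f@B7} | OUT={b@B5, c@B2, d@B5, e@B0, e@B7, f@B5}
  B6: | IN={b@B5, c@B2, d@B5, e@B0, e@B7, f@B5, f@B7} | OUT={b@B5, c@B2, d@B5, e@B0, e@B7, f@B6}
  B7: | IN={b@B5, c@B2, d@B5, e@B0, e@B7, f@B6} | OUT={b@B5, c@B2, d@B5, e@B7, f@B7}
  B8: | IN={b@B5, c@B2, d@B5, e@B7, f@B7} | OUT={a@B8, b@B5, c@B2, d@B5, e@B7, f@B8}
  B9: | IN={a@B8, b@B2, b@B5, c@B2, d@B3, d@B5, e@B0, e@B7, f@B3, f@B8} | OUT={a@B8, b@B2, b@B5, c@B2, d@B3, d@B5, e@B0, e@B7, f@B9}

Merge at B3: IN[B3] = OUT[B2] = {b@B2, c@B2, e@B0, f@B1}

Answer: {b@B2, c@B2, e@B0, f@B1}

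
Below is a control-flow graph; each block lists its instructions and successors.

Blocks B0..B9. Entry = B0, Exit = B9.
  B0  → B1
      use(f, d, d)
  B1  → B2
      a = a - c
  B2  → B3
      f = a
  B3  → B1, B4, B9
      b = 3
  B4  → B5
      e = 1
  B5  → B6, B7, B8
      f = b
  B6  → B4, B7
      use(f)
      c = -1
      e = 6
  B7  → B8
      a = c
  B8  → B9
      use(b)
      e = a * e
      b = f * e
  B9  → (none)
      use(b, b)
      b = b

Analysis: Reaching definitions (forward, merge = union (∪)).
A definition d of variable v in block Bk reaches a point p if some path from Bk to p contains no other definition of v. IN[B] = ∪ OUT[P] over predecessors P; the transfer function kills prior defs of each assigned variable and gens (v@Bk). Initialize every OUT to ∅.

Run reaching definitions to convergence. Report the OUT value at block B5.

Answer: {a@B1, b@B3, c@B6, e@B4, f@B5}

Trace:
Fixpoint table:
  B0:   IN={}   OUT={}
  B1:   IN={a@B1, b@B3, f@B2}   OUT={a@B1, b@B3, f@B2}
  B2:   IN={a@B1, b@B3, f@B2}   OUT={a@B1, b@B3, f@B2}
  B3:   IN={a@B1, b@B3, f@B2}   OUT={a@B1, b@B3, f@B2}
  B4:   IN={a@B1, b@B3, c@B6, e@B6, f@B2, f@B5}   OUT={a@B1, b@B3, c@B6, e@B4, f@B2, f@B5}
  B5:   IN={a@B1, b@B3, c@B6, e@B4, f@B2, f@B5}   OUT={a@B1, b@B3, c@B6, e@B4, f@B5}
  B6:   IN={a@B1, b@B3, c@B6, e@B4, f@B5}   OUT={a@B1, b@B3, c@B6, e@B6, f@B5}
  B7:   IN={a@B1, b@B3, c@B6, e@B4, e@B6, f@B5}   OUT={a@B7, b@B3, c@B6, e@B4, e@B6, f@B5}
  B8:   IN={a@B1, a@B7, b@B3, c@B6, e@B4, e@B6, f@B5}   OUT={a@B1, a@B7, b@B8, c@B6, e@B8, f@B5}
  B9:   IN={a@B1, a@B7, b@B3, b@B8, c@B6, e@B8, f@B2, f@B5}   OUT={a@B1, a@B7, b@B9, c@B6, e@B8, f@B2, f@B5}

Merge at B5: IN[B5] = OUT[B4] = {a@B1, b@B3, c@B6, e@B4, f@B2, f@B5}
Applying B5's transfer function to that IN value gives OUT[B5] (row B5 above).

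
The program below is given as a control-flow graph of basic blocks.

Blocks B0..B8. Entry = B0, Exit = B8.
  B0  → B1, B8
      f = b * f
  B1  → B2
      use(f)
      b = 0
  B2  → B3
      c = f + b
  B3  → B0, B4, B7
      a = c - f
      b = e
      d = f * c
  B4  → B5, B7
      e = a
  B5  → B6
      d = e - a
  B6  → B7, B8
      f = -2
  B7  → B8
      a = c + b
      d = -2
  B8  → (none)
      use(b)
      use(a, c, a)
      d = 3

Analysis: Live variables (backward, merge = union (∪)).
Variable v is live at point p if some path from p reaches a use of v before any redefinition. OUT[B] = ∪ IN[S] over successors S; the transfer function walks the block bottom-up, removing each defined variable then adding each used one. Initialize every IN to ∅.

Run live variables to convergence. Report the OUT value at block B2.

Answer: {c, e, f}

Trace:
Converged values:
  B0:   IN={a, b, c, e, f}   OUT={a, b, c, e, f}
  B1:   IN={e, f}   OUT={b, e, f}
  B2:   IN={b, e, f}   OUT={c, e, f}
  B3:   IN={c, e, f}   OUT={a, b, c, e, f}
  B4:   IN={a, b, c}   OUT={a, b, c, e}
  B5:   IN={a, b, c, e}   OUT={a, b, c}
  B6:   IN={a, b, c}   OUT={a, b, c}
  B7:   IN={b, c}   OUT={a, b, c}
  B8:   IN={a, b, c}   OUT={}

Merge at B2: OUT[B2] = IN[B3] = {c, e, f}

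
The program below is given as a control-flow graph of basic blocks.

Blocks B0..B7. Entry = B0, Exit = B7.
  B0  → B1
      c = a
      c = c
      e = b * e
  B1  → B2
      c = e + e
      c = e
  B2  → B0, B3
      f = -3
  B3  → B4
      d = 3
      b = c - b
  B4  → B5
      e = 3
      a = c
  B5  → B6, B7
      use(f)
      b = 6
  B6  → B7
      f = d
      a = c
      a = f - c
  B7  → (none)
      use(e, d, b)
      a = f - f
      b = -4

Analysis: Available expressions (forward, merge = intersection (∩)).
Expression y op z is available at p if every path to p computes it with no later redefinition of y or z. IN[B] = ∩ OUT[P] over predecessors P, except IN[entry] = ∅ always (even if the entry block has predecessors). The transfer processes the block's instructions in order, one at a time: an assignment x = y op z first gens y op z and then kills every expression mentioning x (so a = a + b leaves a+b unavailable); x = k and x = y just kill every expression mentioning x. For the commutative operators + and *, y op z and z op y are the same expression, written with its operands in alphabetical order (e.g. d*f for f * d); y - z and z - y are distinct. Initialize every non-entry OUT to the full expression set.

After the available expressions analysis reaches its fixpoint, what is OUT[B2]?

Answer: {e+e}

Trace:
Converged values:
  B0: | IN={} | OUT={}
  B1: | IN={} | OUT={e+e}
  B2: | IN={e+e} | OUT={e+e}
  B3: | IN={e+e} | OUT={e+e}
  B4: | IN={e+e} | OUT={}
  B5: | IN={} | OUT={}
  B6: | IN={} | OUT={f-c}
  B7: | IN={} | OUT={f-f}

Merge at B2: IN[B2] = OUT[B1] = {e+e}
Applying B2's transfer function to that IN value gives OUT[B2] (row B2 above).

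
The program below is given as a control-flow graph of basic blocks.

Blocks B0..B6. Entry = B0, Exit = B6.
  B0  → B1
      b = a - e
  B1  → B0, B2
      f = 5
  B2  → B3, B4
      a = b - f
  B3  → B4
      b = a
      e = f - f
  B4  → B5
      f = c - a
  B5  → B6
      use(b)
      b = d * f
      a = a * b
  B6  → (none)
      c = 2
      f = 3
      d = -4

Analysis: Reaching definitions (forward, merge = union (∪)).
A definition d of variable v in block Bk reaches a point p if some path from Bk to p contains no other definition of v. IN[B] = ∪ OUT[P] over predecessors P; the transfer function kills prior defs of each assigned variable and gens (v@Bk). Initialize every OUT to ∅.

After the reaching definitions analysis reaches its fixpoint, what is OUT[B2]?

Per-block solution:
  B0: | IN={b@B0, f@B1} | OUT={b@B0, f@B1}
  B1: | IN={b@B0, f@B1} | OUT={b@B0, f@B1}
  B2: | IN={b@B0, f@B1} | OUT={a@B2, b@B0, f@B1}
  B3: | IN={a@B2, b@B0, f@B1} | OUT={a@B2, b@B3, e@B3, f@B1}
  B4: | IN={a@B2, b@B0, b@B3, e@B3, f@B1} | OUT={a@B2, b@B0, b@B3, e@B3, f@B4}
  B5: | IN={a@B2, b@B0, b@B3, e@B3, f@B4} | OUT={a@B5, b@B5, e@B3, f@B4}
  B6: | IN={a@B5, b@B5, e@B3, f@B4} | OUT={a@B5, b@B5, c@B6, d@B6, e@B3, f@B6}

Merge at B2: IN[B2] = OUT[B1] = {b@B0, f@B1}
Applying B2's transfer function to that IN value gives OUT[B2] (row B2 above).

Answer: {a@B2, b@B0, f@B1}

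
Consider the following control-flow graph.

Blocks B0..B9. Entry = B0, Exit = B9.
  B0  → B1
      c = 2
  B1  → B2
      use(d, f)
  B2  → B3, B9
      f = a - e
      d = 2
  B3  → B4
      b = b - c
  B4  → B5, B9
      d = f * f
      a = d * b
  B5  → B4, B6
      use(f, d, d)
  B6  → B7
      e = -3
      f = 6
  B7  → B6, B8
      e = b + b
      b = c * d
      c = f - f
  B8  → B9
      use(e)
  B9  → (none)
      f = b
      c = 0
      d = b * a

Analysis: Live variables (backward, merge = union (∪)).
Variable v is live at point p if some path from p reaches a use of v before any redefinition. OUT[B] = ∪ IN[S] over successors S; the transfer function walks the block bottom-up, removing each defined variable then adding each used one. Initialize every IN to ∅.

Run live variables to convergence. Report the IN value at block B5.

Answer: {a, b, c, d, f}

Trace:
Fixpoint table:
  B0:  IN={a, b, d, e, f}  OUT={a, b, c, d, e, f}
  B1:  IN={a, b, c, d, e, f}  OUT={a, b, c, e}
  B2:  IN={a, b, c, e}  OUT={a, b, c, f}
  B3:  IN={b, c, f}  OUT={b, c, f}
  B4:  IN={b, c, f}  OUT={a, b, c, d, f}
  B5:  IN={a, b, c, d, f}  OUT={a, b, c, d, f}
  B6:  IN={a, b, c, d}  OUT={a, b, c, d, f}
  B7:  IN={a, b, c, d, f}  OUT={a, b, c, d, e}
  B8:  IN={a, b, e}  OUT={a, b}
  B9:  IN={a, b}  OUT={}

Merge at B5: OUT[B5] = IN[B4] ⊔ IN[B6] = {a, b, c, d, f}
Applying B5's transfer function to that OUT value gives IN[B5] (row B5 above).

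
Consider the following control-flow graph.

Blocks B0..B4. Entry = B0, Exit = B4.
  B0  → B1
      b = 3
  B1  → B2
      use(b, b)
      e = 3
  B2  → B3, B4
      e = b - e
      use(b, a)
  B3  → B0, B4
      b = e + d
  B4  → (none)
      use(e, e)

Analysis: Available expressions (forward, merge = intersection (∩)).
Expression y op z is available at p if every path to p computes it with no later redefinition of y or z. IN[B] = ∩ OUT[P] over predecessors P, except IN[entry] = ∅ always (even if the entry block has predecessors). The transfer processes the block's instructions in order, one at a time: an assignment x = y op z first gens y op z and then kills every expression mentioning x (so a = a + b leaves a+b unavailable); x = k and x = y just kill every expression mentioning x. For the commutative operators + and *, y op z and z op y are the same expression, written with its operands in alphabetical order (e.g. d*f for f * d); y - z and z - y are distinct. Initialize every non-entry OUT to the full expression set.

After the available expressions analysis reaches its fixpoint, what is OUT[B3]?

Converged values:
  B0: | IN={} | OUT={}
  B1: | IN={} | OUT={}
  B2: | IN={} | OUT={}
  B3: | IN={} | OUT={d+e}
  B4: | IN={} | OUT={}

Merge at B3: IN[B3] = OUT[B2] = {}
Applying B3's transfer function to that IN value gives OUT[B3] (row B3 above).

Answer: {d+e}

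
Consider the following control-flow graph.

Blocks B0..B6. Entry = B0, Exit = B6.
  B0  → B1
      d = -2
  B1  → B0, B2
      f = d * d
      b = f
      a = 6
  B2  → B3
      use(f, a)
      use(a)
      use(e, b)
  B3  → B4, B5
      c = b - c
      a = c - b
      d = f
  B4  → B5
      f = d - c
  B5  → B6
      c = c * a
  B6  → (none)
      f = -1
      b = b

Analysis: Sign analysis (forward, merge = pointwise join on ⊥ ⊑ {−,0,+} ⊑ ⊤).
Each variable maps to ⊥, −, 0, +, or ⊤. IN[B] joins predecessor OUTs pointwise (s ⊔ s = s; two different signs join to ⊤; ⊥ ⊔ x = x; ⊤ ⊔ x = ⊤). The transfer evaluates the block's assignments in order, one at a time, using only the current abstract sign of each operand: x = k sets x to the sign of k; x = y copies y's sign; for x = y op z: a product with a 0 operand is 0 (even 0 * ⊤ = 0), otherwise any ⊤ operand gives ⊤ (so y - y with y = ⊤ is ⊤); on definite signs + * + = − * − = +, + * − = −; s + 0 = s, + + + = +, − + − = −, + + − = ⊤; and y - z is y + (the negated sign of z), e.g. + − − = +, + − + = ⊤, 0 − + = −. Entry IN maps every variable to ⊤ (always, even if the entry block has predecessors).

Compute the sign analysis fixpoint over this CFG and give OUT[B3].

Converged values:
  B0: | IN=(all ⊤) | OUT={d:-; rest ⊤}
  B1: | IN={d:-; rest ⊤} | OUT={a:+, b:+, d:-, f:+; rest ⊤}
  B2: | IN={a:+, b:+, d:-, f:+; rest ⊤} | OUT={a:+, b:+, d:-, f:+; rest ⊤}
  B3: | IN={a:+, b:+, d:-, f:+; rest ⊤} | OUT={b:+, d:+, f:+; rest ⊤}
  B4: | IN={b:+, d:+, f:+; rest ⊤} | OUT={b:+, d:+; rest ⊤}
  B5: | IN={b:+, d:+; rest ⊤} | OUT={b:+, d:+; rest ⊤}
  B6: | IN={b:+, d:+; rest ⊤} | OUT={b:+, d:+, f:-; rest ⊤}

Merge at B3: IN[B3] = OUT[B2] = {a: +, b: +, c: ⊤, d: -, e: ⊤, f: +}
Applying B3's transfer function to that IN value gives OUT[B3] (row B3 above).

Answer: {a: ⊤, b: +, c: ⊤, d: +, e: ⊤, f: +}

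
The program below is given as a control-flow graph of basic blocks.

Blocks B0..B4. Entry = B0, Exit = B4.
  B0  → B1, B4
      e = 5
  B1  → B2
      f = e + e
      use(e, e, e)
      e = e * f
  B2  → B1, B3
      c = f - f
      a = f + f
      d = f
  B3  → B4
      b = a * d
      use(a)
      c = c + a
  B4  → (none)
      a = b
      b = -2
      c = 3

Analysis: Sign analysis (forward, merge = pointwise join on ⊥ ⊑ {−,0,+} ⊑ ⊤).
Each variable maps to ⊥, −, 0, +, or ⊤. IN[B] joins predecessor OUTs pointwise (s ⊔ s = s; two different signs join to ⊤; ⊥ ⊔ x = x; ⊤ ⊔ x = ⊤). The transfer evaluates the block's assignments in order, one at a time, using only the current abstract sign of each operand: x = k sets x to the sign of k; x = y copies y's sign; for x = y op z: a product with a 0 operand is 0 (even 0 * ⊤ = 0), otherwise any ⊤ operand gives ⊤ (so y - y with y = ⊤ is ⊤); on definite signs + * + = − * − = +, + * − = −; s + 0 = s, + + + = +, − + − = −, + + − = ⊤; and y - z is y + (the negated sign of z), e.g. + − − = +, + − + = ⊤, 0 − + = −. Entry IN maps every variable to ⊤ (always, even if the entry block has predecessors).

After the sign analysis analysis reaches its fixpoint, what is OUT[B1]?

Answer: {a: ⊤, b: ⊤, c: ⊤, d: ⊤, e: +, f: +}

Trace:
Fixpoint table:
  B0:   IN=(all ⊤)   OUT={e:+; rest ⊤}
  B1:   IN={e:+; rest ⊤}   OUT={e:+, f:+; rest ⊤}
  B2:   IN={e:+, f:+; rest ⊤}   OUT={a:+, d:+, e:+, f:+; rest ⊤}
  B3:   IN={a:+, d:+, e:+, f:+; rest ⊤}   OUT={a:+, b:+, d:+, e:+, f:+; rest ⊤}
  B4:   IN={e:+; rest ⊤}   OUT={b:-, c:+, e:+; rest ⊤}

Merge at B1: IN[B1] = OUT[B0] ⊔ OUT[B2] = {a: ⊤, b: ⊤, c: ⊤, d: ⊤, e: +, f: ⊤}
Applying B1's transfer function to that IN value gives OUT[B1] (row B1 above).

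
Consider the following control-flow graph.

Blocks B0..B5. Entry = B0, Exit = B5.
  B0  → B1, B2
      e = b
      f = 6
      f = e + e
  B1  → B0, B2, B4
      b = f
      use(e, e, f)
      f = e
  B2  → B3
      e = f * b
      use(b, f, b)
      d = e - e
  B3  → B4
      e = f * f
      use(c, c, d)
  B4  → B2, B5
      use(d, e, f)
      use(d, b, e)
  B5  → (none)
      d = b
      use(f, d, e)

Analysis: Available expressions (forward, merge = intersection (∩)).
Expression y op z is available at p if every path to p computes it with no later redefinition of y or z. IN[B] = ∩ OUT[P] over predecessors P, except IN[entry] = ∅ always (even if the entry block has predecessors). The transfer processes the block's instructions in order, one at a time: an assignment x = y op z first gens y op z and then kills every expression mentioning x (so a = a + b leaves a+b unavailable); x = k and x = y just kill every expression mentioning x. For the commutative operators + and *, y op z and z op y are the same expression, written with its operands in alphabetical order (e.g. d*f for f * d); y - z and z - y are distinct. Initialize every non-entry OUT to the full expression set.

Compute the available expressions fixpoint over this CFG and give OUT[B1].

Answer: {e+e}

Derivation:
Per-block solution:
  B0:   IN={}   OUT={e+e}
  B1:   IN={e+e}   OUT={e+e}
  B2:   IN={}   OUT={b*f, e-e}
  B3:   IN={b*f, e-e}   OUT={b*f, f*f}
  B4:   IN={}   OUT={}
  B5:   IN={}   OUT={}

Merge at B1: IN[B1] = OUT[B0] = {e+e}
Applying B1's transfer function to that IN value gives OUT[B1] (row B1 above).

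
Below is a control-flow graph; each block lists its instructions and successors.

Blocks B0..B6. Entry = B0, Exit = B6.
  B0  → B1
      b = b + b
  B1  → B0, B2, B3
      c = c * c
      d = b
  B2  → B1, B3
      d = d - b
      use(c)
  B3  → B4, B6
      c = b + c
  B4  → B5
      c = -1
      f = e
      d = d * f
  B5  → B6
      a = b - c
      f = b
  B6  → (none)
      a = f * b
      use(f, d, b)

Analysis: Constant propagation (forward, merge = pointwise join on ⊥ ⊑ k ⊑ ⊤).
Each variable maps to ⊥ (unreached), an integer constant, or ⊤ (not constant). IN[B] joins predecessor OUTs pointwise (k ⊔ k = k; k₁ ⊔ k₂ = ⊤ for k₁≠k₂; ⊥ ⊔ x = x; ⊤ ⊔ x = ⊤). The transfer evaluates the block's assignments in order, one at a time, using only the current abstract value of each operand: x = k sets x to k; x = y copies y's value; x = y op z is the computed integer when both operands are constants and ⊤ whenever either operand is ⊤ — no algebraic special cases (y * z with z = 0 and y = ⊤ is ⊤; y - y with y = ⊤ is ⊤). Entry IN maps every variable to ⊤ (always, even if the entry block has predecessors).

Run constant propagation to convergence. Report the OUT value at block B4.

Per-block solution:
  B0:  IN=(all ⊤)  OUT=(all ⊤)
  B1:  IN=(all ⊤)  OUT=(all ⊤)
  B2:  IN=(all ⊤)  OUT=(all ⊤)
  B3:  IN=(all ⊤)  OUT=(all ⊤)
  B4:  IN=(all ⊤)  OUT={c:-1; rest ⊤}
  B5:  IN={c:-1; rest ⊤}  OUT={c:-1; rest ⊤}
  B6:  IN=(all ⊤)  OUT=(all ⊤)

Merge at B4: IN[B4] = OUT[B3] = {a: ⊤, b: ⊤, c: ⊤, d: ⊤, e: ⊤, f: ⊤}
Applying B4's transfer function to that IN value gives OUT[B4] (row B4 above).

Answer: {a: ⊤, b: ⊤, c: -1, d: ⊤, e: ⊤, f: ⊤}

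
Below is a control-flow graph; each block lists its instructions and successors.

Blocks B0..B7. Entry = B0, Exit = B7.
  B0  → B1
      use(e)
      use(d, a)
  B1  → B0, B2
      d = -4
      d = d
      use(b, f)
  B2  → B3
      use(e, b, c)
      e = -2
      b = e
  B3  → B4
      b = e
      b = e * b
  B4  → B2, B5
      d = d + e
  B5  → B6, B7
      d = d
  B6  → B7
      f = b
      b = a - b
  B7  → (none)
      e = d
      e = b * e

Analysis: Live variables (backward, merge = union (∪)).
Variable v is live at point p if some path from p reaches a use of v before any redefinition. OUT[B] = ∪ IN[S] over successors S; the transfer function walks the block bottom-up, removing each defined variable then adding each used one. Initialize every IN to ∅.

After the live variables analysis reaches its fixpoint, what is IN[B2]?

Per-block solution:
  B0:  IN={a, b, c, d, e, f}  OUT={a, b, c, e, f}
  B1:  IN={a, b, c, e, f}  OUT={a, b, c, d, e, f}
  B2:  IN={a, b, c, d, e}  OUT={a, c, d, e}
  B3:  IN={a, c, d, e}  OUT={a, b, c, d, e}
  B4:  IN={a, b, c, d, e}  OUT={a, b, c, d, e}
  B5:  IN={a, b, d}  OUT={a, b, d}
  B6:  IN={a, b, d}  OUT={b, d}
  B7:  IN={b, d}  OUT={}

Merge at B2: OUT[B2] = IN[B3] = {a, c, d, e}
Applying B2's transfer function to that OUT value gives IN[B2] (row B2 above).

Answer: {a, b, c, d, e}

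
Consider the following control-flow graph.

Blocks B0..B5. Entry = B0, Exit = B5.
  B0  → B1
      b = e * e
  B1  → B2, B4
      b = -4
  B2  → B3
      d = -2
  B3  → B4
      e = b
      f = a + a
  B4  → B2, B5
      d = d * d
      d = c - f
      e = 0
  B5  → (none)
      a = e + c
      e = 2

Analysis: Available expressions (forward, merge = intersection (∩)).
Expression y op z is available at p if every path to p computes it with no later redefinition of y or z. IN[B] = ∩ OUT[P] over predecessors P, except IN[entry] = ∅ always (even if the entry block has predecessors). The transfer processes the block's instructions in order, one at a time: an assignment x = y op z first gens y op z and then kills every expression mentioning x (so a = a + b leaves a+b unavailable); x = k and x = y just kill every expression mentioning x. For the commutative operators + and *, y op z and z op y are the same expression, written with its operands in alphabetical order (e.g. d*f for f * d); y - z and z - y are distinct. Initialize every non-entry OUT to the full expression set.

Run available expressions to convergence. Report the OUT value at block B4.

Converged values:
  B0:  IN={}  OUT={e*e}
  B1:  IN={e*e}  OUT={e*e}
  B2:  IN={}  OUT={}
  B3:  IN={}  OUT={a+a}
  B4:  IN={}  OUT={c-f}
  B5:  IN={c-f}  OUT={c-f}

Merge at B4: IN[B4] = OUT[B1] ∩ OUT[B3] = {}
Applying B4's transfer function to that IN value gives OUT[B4] (row B4 above).

Answer: {c-f}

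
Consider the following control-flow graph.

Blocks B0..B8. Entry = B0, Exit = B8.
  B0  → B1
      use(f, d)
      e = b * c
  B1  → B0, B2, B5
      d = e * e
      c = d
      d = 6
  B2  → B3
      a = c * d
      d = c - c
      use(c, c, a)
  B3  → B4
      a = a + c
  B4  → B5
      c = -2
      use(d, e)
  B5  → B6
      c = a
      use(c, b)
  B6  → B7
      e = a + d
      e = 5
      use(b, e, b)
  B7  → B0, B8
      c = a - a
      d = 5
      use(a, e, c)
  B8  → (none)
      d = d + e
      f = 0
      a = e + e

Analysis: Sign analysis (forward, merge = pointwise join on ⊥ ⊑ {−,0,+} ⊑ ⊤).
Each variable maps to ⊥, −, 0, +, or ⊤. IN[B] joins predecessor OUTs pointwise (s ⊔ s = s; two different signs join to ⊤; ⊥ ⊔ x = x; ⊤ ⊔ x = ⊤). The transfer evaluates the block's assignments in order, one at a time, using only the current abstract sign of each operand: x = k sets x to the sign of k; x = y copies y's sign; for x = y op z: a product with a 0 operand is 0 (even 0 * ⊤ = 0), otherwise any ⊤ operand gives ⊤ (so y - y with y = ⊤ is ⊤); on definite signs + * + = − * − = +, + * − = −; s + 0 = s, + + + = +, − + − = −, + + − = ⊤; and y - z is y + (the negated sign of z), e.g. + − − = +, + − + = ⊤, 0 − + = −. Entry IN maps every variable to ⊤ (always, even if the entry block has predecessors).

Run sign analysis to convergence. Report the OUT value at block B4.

Per-block solution:
  B0: | IN=(all ⊤) | OUT=(all ⊤)
  B1: | IN=(all ⊤) | OUT={d:+; rest ⊤}
  B2: | IN={d:+; rest ⊤} | OUT=(all ⊤)
  B3: | IN=(all ⊤) | OUT=(all ⊤)
  B4: | IN=(all ⊤) | OUT={c:-; rest ⊤}
  B5: | IN=(all ⊤) | OUT=(all ⊤)
  B6: | IN=(all ⊤) | OUT={e:+; rest ⊤}
  B7: | IN={e:+; rest ⊤} | OUT={d:+, e:+; rest ⊤}
  B8: | IN={d:+, e:+; rest ⊤} | OUT={a:+, d:+, e:+, f:0; rest ⊤}

Merge at B4: IN[B4] = OUT[B3] = {a: ⊤, b: ⊤, c: ⊤, d: ⊤, e: ⊤, f: ⊤}
Applying B4's transfer function to that IN value gives OUT[B4] (row B4 above).

Answer: {a: ⊤, b: ⊤, c: -, d: ⊤, e: ⊤, f: ⊤}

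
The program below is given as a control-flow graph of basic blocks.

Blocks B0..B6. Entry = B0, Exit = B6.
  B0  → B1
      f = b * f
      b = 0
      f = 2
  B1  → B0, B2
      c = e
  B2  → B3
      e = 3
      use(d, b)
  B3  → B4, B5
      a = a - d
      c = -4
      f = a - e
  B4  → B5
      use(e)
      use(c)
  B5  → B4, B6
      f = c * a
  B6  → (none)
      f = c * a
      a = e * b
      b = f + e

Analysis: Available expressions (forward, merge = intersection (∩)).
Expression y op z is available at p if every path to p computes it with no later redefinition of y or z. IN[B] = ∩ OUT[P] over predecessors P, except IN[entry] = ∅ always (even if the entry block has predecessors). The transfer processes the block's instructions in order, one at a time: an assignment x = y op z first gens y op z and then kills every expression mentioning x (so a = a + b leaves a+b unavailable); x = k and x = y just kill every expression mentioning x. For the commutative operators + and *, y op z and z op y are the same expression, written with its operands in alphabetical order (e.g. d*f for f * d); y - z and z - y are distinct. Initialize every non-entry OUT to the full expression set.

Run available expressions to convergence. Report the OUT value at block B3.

Answer: {a-e}

Trace:
Per-block solution:
  B0:  IN={}  OUT={}
  B1:  IN={}  OUT={}
  B2:  IN={}  OUT={}
  B3:  IN={}  OUT={a-e}
  B4:  IN={a-e}  OUT={a-e}
  B5:  IN={a-e}  OUT={a*c, a-e}
  B6:  IN={a*c, a-e}  OUT={e+f}

Merge at B3: IN[B3] = OUT[B2] = {}
Applying B3's transfer function to that IN value gives OUT[B3] (row B3 above).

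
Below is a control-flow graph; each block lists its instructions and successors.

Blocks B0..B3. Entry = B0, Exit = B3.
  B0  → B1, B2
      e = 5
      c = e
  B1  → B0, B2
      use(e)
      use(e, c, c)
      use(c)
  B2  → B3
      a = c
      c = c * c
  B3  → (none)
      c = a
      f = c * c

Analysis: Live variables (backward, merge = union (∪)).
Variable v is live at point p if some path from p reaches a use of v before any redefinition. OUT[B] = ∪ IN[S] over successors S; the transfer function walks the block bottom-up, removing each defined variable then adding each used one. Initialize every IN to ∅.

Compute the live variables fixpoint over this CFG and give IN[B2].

Fixpoint table:
  B0:   IN={}   OUT={c, e}
  B1:   IN={c, e}   OUT={c}
  B2:   IN={c}   OUT={a}
  B3:   IN={a}   OUT={}

Merge at B2: OUT[B2] = IN[B3] = {a}
Applying B2's transfer function to that OUT value gives IN[B2] (row B2 above).

Answer: {c}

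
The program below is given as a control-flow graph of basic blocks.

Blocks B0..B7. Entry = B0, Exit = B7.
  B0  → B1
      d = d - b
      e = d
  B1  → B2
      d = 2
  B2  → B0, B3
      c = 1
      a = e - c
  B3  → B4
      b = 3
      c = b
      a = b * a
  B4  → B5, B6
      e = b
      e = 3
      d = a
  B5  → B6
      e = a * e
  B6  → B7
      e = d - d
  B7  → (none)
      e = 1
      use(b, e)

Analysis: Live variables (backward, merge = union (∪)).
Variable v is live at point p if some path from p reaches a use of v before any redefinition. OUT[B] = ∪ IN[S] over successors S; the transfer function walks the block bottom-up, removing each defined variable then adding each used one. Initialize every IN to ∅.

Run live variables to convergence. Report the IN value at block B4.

Fixpoint table:
  B0: | IN={b, d} | OUT={b, e}
  B1: | IN={b, e} | OUT={b, d, e}
  B2: | IN={b, d, e} | OUT={a, b, d}
  B3: | IN={a} | OUT={a, b}
  B4: | IN={a, b} | OUT={a, b, d, e}
  B5: | IN={a, b, d, e} | OUT={b, d}
  B6: | IN={b, d} | OUT={b}
  B7: | IN={b} | OUT={}

Merge at B4: OUT[B4] = IN[B5] ⊔ IN[B6] = {a, b, d, e}
Applying B4's transfer function to that OUT value gives IN[B4] (row B4 above).

Answer: {a, b}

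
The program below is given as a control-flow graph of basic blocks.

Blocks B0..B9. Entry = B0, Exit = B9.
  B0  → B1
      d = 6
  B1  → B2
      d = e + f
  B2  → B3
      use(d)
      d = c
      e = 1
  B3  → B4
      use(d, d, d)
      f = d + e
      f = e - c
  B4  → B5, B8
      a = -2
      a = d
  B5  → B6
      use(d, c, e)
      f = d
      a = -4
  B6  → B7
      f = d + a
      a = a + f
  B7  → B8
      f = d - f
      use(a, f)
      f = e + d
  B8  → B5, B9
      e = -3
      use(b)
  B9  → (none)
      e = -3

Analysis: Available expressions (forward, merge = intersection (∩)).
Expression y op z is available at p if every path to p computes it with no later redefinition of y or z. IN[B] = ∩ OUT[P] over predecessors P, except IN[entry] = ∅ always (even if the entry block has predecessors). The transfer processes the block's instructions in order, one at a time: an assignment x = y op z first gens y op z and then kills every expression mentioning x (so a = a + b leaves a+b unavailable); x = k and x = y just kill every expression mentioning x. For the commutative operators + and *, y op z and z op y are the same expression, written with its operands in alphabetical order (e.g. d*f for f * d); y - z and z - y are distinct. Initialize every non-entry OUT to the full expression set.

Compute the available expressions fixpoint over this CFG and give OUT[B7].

Converged values:
  B0:  IN={}  OUT={}
  B1:  IN={}  OUT={e+f}
  B2:  IN={e+f}  OUT={}
  B3:  IN={}  OUT={d+e, e-c}
  B4:  IN={d+e, e-c}  OUT={d+e, e-c}
  B5:  IN={}  OUT={}
  B6:  IN={}  OUT={}
  B7:  IN={}  OUT={d+e}
  B8:  IN={d+e}  OUT={}
  B9:  IN={}  OUT={}

Merge at B7: IN[B7] = OUT[B6] = {}
Applying B7's transfer function to that IN value gives OUT[B7] (row B7 above).

Answer: {d+e}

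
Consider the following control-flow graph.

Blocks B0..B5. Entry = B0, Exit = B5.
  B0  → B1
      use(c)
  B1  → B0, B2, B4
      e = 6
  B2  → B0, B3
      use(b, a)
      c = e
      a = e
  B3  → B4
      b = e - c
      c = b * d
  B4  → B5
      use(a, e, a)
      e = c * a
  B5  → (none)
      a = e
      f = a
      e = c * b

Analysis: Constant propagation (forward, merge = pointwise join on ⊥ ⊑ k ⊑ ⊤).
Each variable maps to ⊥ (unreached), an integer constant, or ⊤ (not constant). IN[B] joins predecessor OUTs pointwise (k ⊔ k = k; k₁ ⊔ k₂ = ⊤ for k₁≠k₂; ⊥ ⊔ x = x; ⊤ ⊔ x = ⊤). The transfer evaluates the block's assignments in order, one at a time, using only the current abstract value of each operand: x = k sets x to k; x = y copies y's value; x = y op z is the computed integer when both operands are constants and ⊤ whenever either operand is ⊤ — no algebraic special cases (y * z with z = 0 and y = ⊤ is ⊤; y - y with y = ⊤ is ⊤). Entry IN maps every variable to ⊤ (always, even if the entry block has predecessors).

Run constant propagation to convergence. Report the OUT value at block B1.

Answer: {a: ⊤, b: ⊤, c: ⊤, d: ⊤, e: 6, f: ⊤}

Trace:
Fixpoint table:
  B0: | IN=(all ⊤) | OUT=(all ⊤)
  B1: | IN=(all ⊤) | OUT={e:6; rest ⊤}
  B2: | IN={e:6; rest ⊤} | OUT={a:6, c:6, e:6; rest ⊤}
  B3: | IN={a:6, c:6, e:6; rest ⊤} | OUT={a:6, b:0, e:6; rest ⊤}
  B4: | IN={e:6; rest ⊤} | OUT=(all ⊤)
  B5: | IN=(all ⊤) | OUT=(all ⊤)

Merge at B1: IN[B1] = OUT[B0] = {a: ⊤, b: ⊤, c: ⊤, d: ⊤, e: ⊤, f: ⊤}
Applying B1's transfer function to that IN value gives OUT[B1] (row B1 above).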